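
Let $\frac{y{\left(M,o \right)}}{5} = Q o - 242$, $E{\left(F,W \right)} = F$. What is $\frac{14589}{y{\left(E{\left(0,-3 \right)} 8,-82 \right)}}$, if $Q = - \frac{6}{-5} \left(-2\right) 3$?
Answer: $\frac{14589}{1742} \approx 8.3749$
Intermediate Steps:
$Q = - \frac{36}{5}$ ($Q = \left(-6\right) \left(- \frac{1}{5}\right) \left(-2\right) 3 = \frac{6}{5} \left(-2\right) 3 = \left(- \frac{12}{5}\right) 3 = - \frac{36}{5} \approx -7.2$)
$y{\left(M,o \right)} = -1210 - 36 o$ ($y{\left(M,o \right)} = 5 \left(- \frac{36 o}{5} - 242\right) = 5 \left(-242 - \frac{36 o}{5}\right) = -1210 - 36 o$)
$\frac{14589}{y{\left(E{\left(0,-3 \right)} 8,-82 \right)}} = \frac{14589}{-1210 - -2952} = \frac{14589}{-1210 + 2952} = \frac{14589}{1742}$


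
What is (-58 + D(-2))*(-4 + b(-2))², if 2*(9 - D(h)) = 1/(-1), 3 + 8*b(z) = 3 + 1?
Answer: -93217/128 ≈ -728.26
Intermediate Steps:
b(z) = ⅛ (b(z) = -3/8 + (3 + 1)/8 = -3/8 + (⅛)*4 = -3/8 + ½ = ⅛)
D(h) = 19/2 (D(h) = 9 - ½/(-1) = 9 - ½*(-1) = 9 + ½ = 19/2)
(-58 + D(-2))*(-4 + b(-2))² = (-58 + 19/2)*(-4 + ⅛)² = -97*(-31/8)²/2 = -97/2*961/64 = -93217/128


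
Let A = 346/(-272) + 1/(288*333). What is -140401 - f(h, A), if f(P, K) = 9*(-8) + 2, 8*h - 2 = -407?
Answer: -140331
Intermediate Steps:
h = -405/8 (h = ¼ + (⅛)*(-407) = ¼ - 407/8 = -405/8 ≈ -50.625)
A = -2073907/1630368 (A = 346*(-1/272) + (1/288)*(1/333) = -173/136 + 1/95904 = -2073907/1630368 ≈ -1.2720)
f(P, K) = -70 (f(P, K) = -72 + 2 = -70)
-140401 - f(h, A) = -140401 - 1*(-70) = -140401 + 70 = -140331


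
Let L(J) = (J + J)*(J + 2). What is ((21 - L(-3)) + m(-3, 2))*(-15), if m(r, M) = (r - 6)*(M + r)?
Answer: -360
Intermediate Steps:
L(J) = 2*J*(2 + J) (L(J) = (2*J)*(2 + J) = 2*J*(2 + J))
m(r, M) = (-6 + r)*(M + r)
((21 - L(-3)) + m(-3, 2))*(-15) = ((21 - 2*(-3)*(2 - 3)) + ((-3)² - 6*2 - 6*(-3) + 2*(-3)))*(-15) = ((21 - 2*(-3)*(-1)) + (9 - 12 + 18 - 6))*(-15) = ((21 - 1*6) + 9)*(-15) = ((21 - 6) + 9)*(-15) = (15 + 9)*(-15) = 24*(-15) = -360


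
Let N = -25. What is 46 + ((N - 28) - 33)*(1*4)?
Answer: -298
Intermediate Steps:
46 + ((N - 28) - 33)*(1*4) = 46 + ((-25 - 28) - 33)*(1*4) = 46 + (-53 - 33)*4 = 46 - 86*4 = 46 - 344 = -298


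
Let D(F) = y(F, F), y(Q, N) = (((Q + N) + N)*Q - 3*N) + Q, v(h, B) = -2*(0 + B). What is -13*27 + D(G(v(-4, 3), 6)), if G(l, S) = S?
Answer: -255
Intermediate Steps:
v(h, B) = -2*B
y(Q, N) = Q - 3*N + Q*(Q + 2*N) (y(Q, N) = (((N + Q) + N)*Q - 3*N) + Q = ((Q + 2*N)*Q - 3*N) + Q = (Q*(Q + 2*N) - 3*N) + Q = (-3*N + Q*(Q + 2*N)) + Q = Q - 3*N + Q*(Q + 2*N))
D(F) = -2*F + 3*F² (D(F) = F + F² - 3*F + 2*F*F = F + F² - 3*F + 2*F² = -2*F + 3*F²)
-13*27 + D(G(v(-4, 3), 6)) = -13*27 + 6*(-2 + 3*6) = -351 + 6*(-2 + 18) = -351 + 6*16 = -351 + 96 = -255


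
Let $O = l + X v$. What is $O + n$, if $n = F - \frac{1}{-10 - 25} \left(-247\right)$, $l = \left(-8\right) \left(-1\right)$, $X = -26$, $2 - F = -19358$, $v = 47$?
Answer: $\frac{634863}{35} \approx 18139.0$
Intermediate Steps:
$F = 19360$ ($F = 2 - -19358 = 2 + 19358 = 19360$)
$l = 8$
$n = \frac{677353}{35}$ ($n = 19360 - \frac{1}{-10 - 25} \left(-247\right) = 19360 - \frac{1}{-35} \left(-247\right) = 19360 - \left(- \frac{1}{35}\right) \left(-247\right) = 19360 - \frac{247}{35} = \frac{677353}{35} \approx 19353.0$)
$O = -1214$ ($O = 8 - 1222 = -1214$)
$O + n = -1214 + \frac{677353}{35} = \frac{634863}{35}$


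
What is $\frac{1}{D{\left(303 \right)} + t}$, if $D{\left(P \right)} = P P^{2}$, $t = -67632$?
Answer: $\frac{1}{27750495} \approx 3.6035 \cdot 10^{-8}$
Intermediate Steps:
$D{\left(P \right)} = P^{3}$
$\frac{1}{D{\left(303 \right)} + t} = \frac{1}{303^{3} - 67632} = \frac{1}{27818127 - 67632} = \frac{1}{27750495}$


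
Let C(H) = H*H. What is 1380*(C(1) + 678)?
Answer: 937020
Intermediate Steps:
C(H) = H²
1380*(C(1) + 678) = 1380*(1² + 678) = 1380*(1 + 678) = 1380*679 = 937020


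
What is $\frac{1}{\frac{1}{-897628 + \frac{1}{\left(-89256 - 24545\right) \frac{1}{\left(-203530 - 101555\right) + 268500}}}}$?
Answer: $- \frac{102150927443}{113801} \approx -8.9763 \cdot 10^{5}$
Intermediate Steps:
$\frac{1}{\frac{1}{-897628 + \frac{1}{\left(-89256 - 24545\right) \frac{1}{\left(-203530 - 101555\right) + 268500}}}} = \frac{1}{\frac{1}{-897628 + \frac{1}{\left(-113801\right) \frac{1}{\left(-203530 - 101555\right) + 268500}}}} = \frac{1}{\frac{1}{-897628 + \frac{1}{\left(-113801\right) \frac{1}{-305085 + 268500}}}} = \frac{1}{\frac{1}{-897628 + \frac{1}{\left(-113801\right) \frac{1}{-36585}}}} = \frac{1}{\frac{1}{-897628 + \frac{1}{\left(-113801\right) \left(- \frac{1}{36585}\right)}}} = \frac{1}{\frac{1}{-897628 + \frac{1}{\frac{113801}{36585}}}} = \frac{1}{\frac{1}{-897628 + \frac{36585}{113801}}} = \frac{1}{\frac{1}{- \frac{102150927443}{113801}}} = \frac{1}{- \frac{113801}{102150927443}} = - \frac{102150927443}{113801}$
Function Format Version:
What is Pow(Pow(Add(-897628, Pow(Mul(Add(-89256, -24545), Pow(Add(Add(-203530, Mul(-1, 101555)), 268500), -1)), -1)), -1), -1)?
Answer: Rational(-102150927443, 113801) ≈ -8.9763e+5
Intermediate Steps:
Pow(Pow(Add(-897628, Pow(Mul(Add(-89256, -24545), Pow(Add(Add(-203530, Mul(-1, 101555)), 268500), -1)), -1)), -1), -1) = Pow(Pow(Add(-897628, Pow(Mul(-113801, Pow(Add(Add(-203530, -101555), 268500), -1)), -1)), -1), -1) = Pow(Pow(Add(-897628, Pow(Mul(-113801, Pow(Add(-305085, 268500), -1)), -1)), -1), -1) = Pow(Pow(Add(-897628, Pow(Mul(-113801, Pow(-36585, -1)), -1)), -1), -1) = Pow(Pow(Add(-897628, Pow(Mul(-113801, Rational(-1, 36585)), -1)), -1), -1) = Pow(Pow(Add(-897628, Pow(Rational(113801, 36585), -1)), -1), -1) = Pow(Pow(Add(-897628, Rational(36585, 113801)), -1), -1) = Pow(Pow(Rational(-102150927443, 113801), -1), -1) = Pow(Rational(-113801, 102150927443), -1) = Rational(-102150927443, 113801)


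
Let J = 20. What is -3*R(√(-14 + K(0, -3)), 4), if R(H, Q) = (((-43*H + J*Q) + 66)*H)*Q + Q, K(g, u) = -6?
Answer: -10332 - 3504*I*√5 ≈ -10332.0 - 7835.2*I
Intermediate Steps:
R(H, Q) = Q + H*Q*(66 - 43*H + 20*Q) (R(H, Q) = (((-43*H + 20*Q) + 66)*H)*Q + Q = ((66 - 43*H + 20*Q)*H)*Q + Q = (H*(66 - 43*H + 20*Q))*Q + Q = H*Q*(66 - 43*H + 20*Q) + Q = Q + H*Q*(66 - 43*H + 20*Q))
-3*R(√(-14 + K(0, -3)), 4) = -12*(1 - 43*(√(-14 - 6))² + 66*√(-14 - 6) + 20*√(-14 - 6)*4) = -12*(1 - 43*(√(-20))² + 66*√(-20) + 20*√(-20)*4) = -12*(1 - 43*(2*I*√5)² + 66*(2*I*√5) + 20*(2*I*√5)*4) = -12*(1 - 43*(-20) + 132*I*√5 + 160*I*√5) = -12*(1 + 860 + 132*I*√5 + 160*I*√5) = -12*(861 + 292*I*√5) = -3*(3444 + 1168*I*√5) = -10332 - 3504*I*√5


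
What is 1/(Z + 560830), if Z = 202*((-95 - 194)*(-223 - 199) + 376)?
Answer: 1/25272298 ≈ 3.9569e-8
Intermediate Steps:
Z = 24711468 (Z = 202*(-289*(-422) + 376) = 202*(121958 + 376) = 202*122334 = 24711468)
1/(Z + 560830) = 1/(24711468 + 560830) = 1/25272298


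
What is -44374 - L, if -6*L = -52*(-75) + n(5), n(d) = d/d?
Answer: -262343/6 ≈ -43724.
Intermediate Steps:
n(d) = 1
L = -3901/6 (L = -(-52*(-75) + 1)/6 = -(3900 + 1)/6 = -1/6*3901 = -3901/6 ≈ -650.17)
-44374 - L = -44374 - 1*(-3901/6) = -44374 + 3901/6 = -262343/6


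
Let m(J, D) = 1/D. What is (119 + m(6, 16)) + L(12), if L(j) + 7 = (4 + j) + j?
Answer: 2241/16 ≈ 140.06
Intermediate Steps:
L(j) = -3 + 2*j (L(j) = -7 + ((4 + j) + j) = -7 + (4 + 2*j) = -3 + 2*j)
(119 + m(6, 16)) + L(12) = (119 + 1/16) + (-3 + 2*12) = (119 + 1/16) + (-3 + 24) = 1905/16 + 21 = 2241/16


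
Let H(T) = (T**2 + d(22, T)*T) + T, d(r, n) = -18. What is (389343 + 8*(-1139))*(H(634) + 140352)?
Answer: 202104183430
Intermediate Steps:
H(T) = T**2 - 17*T (H(T) = (T**2 - 18*T) + T = T**2 - 17*T)
(389343 + 8*(-1139))*(H(634) + 140352) = (389343 + 8*(-1139))*(634*(-17 + 634) + 140352) = (389343 - 9112)*(634*617 + 140352) = 380231*(391178 + 140352) = 380231*531530 = 202104183430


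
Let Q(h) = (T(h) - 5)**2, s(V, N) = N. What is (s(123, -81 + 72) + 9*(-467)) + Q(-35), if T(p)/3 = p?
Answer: 7888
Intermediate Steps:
T(p) = 3*p
Q(h) = (-5 + 3*h)**2 (Q(h) = (3*h - 5)**2 = (-5 + 3*h)**2)
(s(123, -81 + 72) + 9*(-467)) + Q(-35) = ((-81 + 72) + 9*(-467)) + (-5 + 3*(-35))**2 = (-9 - 4203) + (-5 - 105)**2 = -4212 + (-110)**2 = -4212 + 12100 = 7888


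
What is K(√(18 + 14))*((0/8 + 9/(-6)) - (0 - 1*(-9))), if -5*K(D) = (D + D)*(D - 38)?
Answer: 672/5 - 3192*√2/5 ≈ -768.43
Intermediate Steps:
K(D) = -2*D*(-38 + D)/5 (K(D) = -(D + D)*(D - 38)/5 = -2*D*(-38 + D)/5)
K(√(18 + 14))*((0/8 + 9/(-6)) - (0 - 1*(-9))) = (2*√(18 + 14)*(38 - √(18 + 14))/5)*((0/8 + 9/(-6)) - (0 - 1*(-9))) = (2*√32*(38 - √32)/5)*((0*(⅛) + 9*(-⅙)) - (0 + 9)) = (2*(4*√2)*(38 - 4*√2)/5)*((0 - 3/2) - 1*9) = (2*(4*√2)*(38 - 4*√2)/5)*(-3/2 - 9) = (8*√2*(38 - 4*√2)/5)*(-21/2) = -84*√2*(38 - 4*√2)/5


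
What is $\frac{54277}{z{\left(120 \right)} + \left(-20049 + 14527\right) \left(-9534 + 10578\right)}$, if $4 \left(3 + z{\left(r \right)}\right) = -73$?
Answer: $- \frac{217108}{23059957} \approx -0.0094149$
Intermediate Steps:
$z{\left(r \right)} = - \frac{85}{4}$ ($z{\left(r \right)} = -3 + \frac{1}{4} \left(-73\right) = -3 - \frac{73}{4} = - \frac{85}{4}$)
$\frac{54277}{z{\left(120 \right)} + \left(-20049 + 14527\right) \left(-9534 + 10578\right)} = \frac{54277}{- \frac{85}{4} + \left(-20049 + 14527\right) \left(-9534 + 10578\right)} = \frac{54277}{- \frac{85}{4} - 5764968} = \frac{54277}{- \frac{23059957}{4}} = 54277 \left(- \frac{4}{23059957}\right) = - \frac{217108}{23059957}$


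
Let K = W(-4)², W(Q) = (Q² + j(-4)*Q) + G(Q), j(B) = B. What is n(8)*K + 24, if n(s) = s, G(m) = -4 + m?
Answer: 4632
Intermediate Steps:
W(Q) = -4 + Q² - 3*Q (W(Q) = (Q² - 4*Q) + (-4 + Q) = -4 + Q² - 3*Q)
K = 576 (K = (-4 + (-4)² - 3*(-4))² = (-4 + 16 + 12)² = 24² = 576)
n(8)*K + 24 = 8*576 + 24 = 4608 + 24 = 4632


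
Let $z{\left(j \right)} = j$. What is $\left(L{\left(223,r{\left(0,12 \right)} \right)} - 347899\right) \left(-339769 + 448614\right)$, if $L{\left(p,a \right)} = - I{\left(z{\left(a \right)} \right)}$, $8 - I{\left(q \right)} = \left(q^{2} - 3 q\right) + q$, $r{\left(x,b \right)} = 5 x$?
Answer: $-37867937415$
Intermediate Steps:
$I{\left(q \right)} = 8 - q^{2} + 2 q$ ($I{\left(q \right)} = 8 - \left(\left(q^{2} - 3 q\right) + q\right) = 8 - \left(q^{2} - 2 q\right) = 8 - q^{2} + 2 q$)
$L{\left(p,a \right)} = -8 + a^{2} - 2 a$ ($L{\left(p,a \right)} = - (8 - a^{2} + 2 a) = -8 + a^{2} - 2 a$)
$\left(L{\left(223,r{\left(0,12 \right)} \right)} - 347899\right) \left(-339769 + 448614\right) = \left(\left(-8 + \left(5 \cdot 0\right)^{2} - 2 \cdot 5 \cdot 0\right) - 347899\right) \left(-339769 + 448614\right) = \left(\left(-8 + 0^{2} - 0\right) - 347899\right) 108845 = \left(\left(-8 + 0 + 0\right) - 347899\right) 108845 = \left(-8 - 347899\right) 108845 = \left(-347907\right) 108845 = -37867937415$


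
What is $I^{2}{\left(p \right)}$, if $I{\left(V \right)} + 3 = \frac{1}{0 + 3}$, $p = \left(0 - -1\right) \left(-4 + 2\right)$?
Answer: $\frac{64}{9} \approx 7.1111$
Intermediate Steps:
$p = -2$ ($p = \left(0 + 1\right) \left(-2\right) = 1 \left(-2\right) = -2$)
$I{\left(V \right)} = - \frac{8}{3}$ ($I{\left(V \right)} = -3 + \frac{1}{0 + 3} = -3 + \frac{1}{3} = - \frac{8}{3}$)
$I^{2}{\left(p \right)} = \left(- \frac{8}{3}\right)^{2} = \frac{64}{9}$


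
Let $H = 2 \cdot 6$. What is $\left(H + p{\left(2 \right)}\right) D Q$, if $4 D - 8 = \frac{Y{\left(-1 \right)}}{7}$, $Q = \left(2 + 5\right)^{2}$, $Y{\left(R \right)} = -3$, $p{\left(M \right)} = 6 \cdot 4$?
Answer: $3339$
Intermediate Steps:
$p{\left(M \right)} = 24$
$H = 12$
$Q = 49$ ($Q = 7^{2} = 49$)
$D = \frac{53}{28}$ ($D = 2 + \frac{\left(-3\right) \frac{1}{7}}{4} = 2 + \frac{1}{4} \left(- \frac{3}{7}\right) = 2 - \frac{3}{28} = \frac{53}{28} \approx 1.8929$)
$\left(H + p{\left(2 \right)}\right) D Q = \left(12 + 24\right) \frac{53}{28} \cdot 49 = 36 \cdot \frac{53}{28} \cdot 49 = \frac{477}{7} \cdot 49 = 3339$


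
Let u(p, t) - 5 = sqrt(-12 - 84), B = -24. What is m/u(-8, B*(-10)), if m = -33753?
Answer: -168765/121 + 135012*I*sqrt(6)/121 ≈ -1394.8 + 2733.1*I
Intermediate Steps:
u(p, t) = 5 + 4*I*sqrt(6) (u(p, t) = 5 + sqrt(-12 - 84) = 5 + sqrt(-96) = 5 + 4*I*sqrt(6))
m/u(-8, B*(-10)) = -33753/(5 + 4*I*sqrt(6))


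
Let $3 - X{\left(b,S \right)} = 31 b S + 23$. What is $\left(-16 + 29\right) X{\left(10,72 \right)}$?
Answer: $-290420$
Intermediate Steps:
$X{\left(b,S \right)} = -20 - 31 S b$ ($X{\left(b,S \right)} = 3 - \left(31 b S + 23\right) = 3 - \left(31 S b + 23\right) = 3 - \left(23 + 31 S b\right) = -20 - 31 S b$)
$\left(-16 + 29\right) X{\left(10,72 \right)} = \left(-16 + 29\right) \left(-20 - 2232 \cdot 10\right) = 13 \left(-20 - 22320\right) = 13 \left(-22340\right) = -290420$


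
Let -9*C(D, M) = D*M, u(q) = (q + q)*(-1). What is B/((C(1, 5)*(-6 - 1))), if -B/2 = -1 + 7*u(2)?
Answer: 522/35 ≈ 14.914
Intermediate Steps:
u(q) = -2*q (u(q) = (2*q)*(-1) = -2*q)
C(D, M) = -D*M/9
B = 58 (B = -2*(-1 + 7*(-2*2)) = -2*(-1 + 7*(-4)) = -2*(-1 - 28) = -2*(-29) = 58)
B/((C(1, 5)*(-6 - 1))) = 58/(((-⅑*1*5)*(-6 - 1))) = 58/((-5/9*(-7))) = 58/(35/9) = 58*(9/35) = 522/35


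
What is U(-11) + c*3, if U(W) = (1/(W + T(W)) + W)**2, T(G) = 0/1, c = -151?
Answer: -39929/121 ≈ -329.99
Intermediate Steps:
T(G) = 0 (T(G) = 0*1 = 0)
U(W) = (W + 1/W)**2 (U(W) = (1/(W + 0) + W)**2 = (1/W + W)**2 = (W + 1/W)**2)
U(-11) + c*3 = (1 + (-11)**2)**2/(-11)**2 - 151*3 = (1 + 121)**2/121 - 453 = (1/121)*122**2 - 453 = (1/121)*14884 - 453 = 14884/121 - 453 = -39929/121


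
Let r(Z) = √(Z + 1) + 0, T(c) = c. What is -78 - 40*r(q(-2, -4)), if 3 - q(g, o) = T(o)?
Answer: -78 - 80*√2 ≈ -191.14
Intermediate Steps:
q(g, o) = 3 - o
r(Z) = √(1 + Z) (r(Z) = √(1 + Z) + 0 = √(1 + Z))
-78 - 40*r(q(-2, -4)) = -78 - 40*√(1 + (3 - 1*(-4))) = -78 - 40*√(1 + (3 + 4)) = -78 - 40*√(1 + 7) = -78 - 80*√2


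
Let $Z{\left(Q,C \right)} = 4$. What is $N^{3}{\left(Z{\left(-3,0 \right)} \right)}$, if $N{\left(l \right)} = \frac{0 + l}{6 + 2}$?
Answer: $\frac{1}{8} \approx 0.125$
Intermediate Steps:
$N{\left(l \right)} = \frac{l}{8}$
$N^{3}{\left(Z{\left(-3,0 \right)} \right)} = \left(\frac{1}{8} \cdot 4\right)^{3} = \left(\frac{1}{2}\right)^{3} = \frac{1}{8}$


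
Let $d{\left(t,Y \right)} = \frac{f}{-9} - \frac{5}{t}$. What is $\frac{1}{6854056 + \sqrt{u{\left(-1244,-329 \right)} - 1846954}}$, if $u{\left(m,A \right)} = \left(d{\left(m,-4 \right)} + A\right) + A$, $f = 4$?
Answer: $\frac{76738010976}{525966645243987539} - \frac{6 i \sqrt{6433305222613}}{525966645243987539} \approx 1.459 \cdot 10^{-7} - 2.8934 \cdot 10^{-11} i$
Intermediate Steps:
$d{\left(t,Y \right)} = - \frac{4}{9} - \frac{5}{t}$ ($d{\left(t,Y \right)} = \frac{4}{-9} - \frac{5}{t} = 4 \left(- \frac{1}{9}\right) - \frac{5}{t} = - \frac{4}{9} - \frac{5}{t}$)
$u{\left(m,A \right)} = - \frac{4}{9} - \frac{5}{m} + 2 A$ ($u{\left(m,A \right)} = \left(\left(- \frac{4}{9} - \frac{5}{m}\right) + A\right) + A = \left(- \frac{4}{9} + A - \frac{5}{m}\right) + A = - \frac{4}{9} - \frac{5}{m} + 2 A$)
$\frac{1}{6854056 + \sqrt{u{\left(-1244,-329 \right)} - 1846954}} = \frac{1}{6854056 + \sqrt{\left(- \frac{4}{9} - \frac{5}{-1244} + 2 \left(-329\right)\right) - 1846954}} = \frac{1}{6854056 + \sqrt{\left(- \frac{4}{9} - - \frac{5}{1244} - 658\right) - 1846954}} = \frac{1}{6854056 + \sqrt{\left(- \frac{4}{9} + \frac{5}{1244} - 658\right) - 1846954}} = \frac{1}{6854056 + \sqrt{- \frac{7371899}{11196} - 1846954}} = \frac{1}{6854056 + \sqrt{- \frac{20685868883}{11196}}} = \frac{1}{6854056 + \frac{i \sqrt{6433305222613}}{1866}}$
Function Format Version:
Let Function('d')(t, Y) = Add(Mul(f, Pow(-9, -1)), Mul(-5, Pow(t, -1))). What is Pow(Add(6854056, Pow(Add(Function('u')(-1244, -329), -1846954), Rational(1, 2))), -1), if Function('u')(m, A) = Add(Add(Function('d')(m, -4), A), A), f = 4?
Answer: Add(Rational(76738010976, 525966645243987539), Mul(Rational(-6, 525966645243987539), I, Pow(6433305222613, Rational(1, 2)))) ≈ Add(1.4590e-7, Mul(-2.8934e-11, I))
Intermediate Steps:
Function('d')(t, Y) = Add(Rational(-4, 9), Mul(-5, Pow(t, -1))) (Function('d')(t, Y) = Add(Mul(4, Pow(-9, -1)), Mul(-5, Pow(t, -1))) = Add(Mul(4, Rational(-1, 9)), Mul(-5, Pow(t, -1))) = Add(Rational(-4, 9), Mul(-5, Pow(t, -1))))
Function('u')(m, A) = Add(Rational(-4, 9), Mul(-5, Pow(m, -1)), Mul(2, A)) (Function('u')(m, A) = Add(Add(Add(Rational(-4, 9), Mul(-5, Pow(m, -1))), A), A) = Add(Add(Rational(-4, 9), A, Mul(-5, Pow(m, -1))), A) = Add(Rational(-4, 9), Mul(-5, Pow(m, -1)), Mul(2, A)))
Pow(Add(6854056, Pow(Add(Function('u')(-1244, -329), -1846954), Rational(1, 2))), -1) = Pow(Add(6854056, Pow(Add(Add(Rational(-4, 9), Mul(-5, Pow(-1244, -1)), Mul(2, -329)), -1846954), Rational(1, 2))), -1) = Pow(Add(6854056, Pow(Add(Add(Rational(-4, 9), Mul(-5, Rational(-1, 1244)), -658), -1846954), Rational(1, 2))), -1) = Pow(Add(6854056, Pow(Add(Add(Rational(-4, 9), Rational(5, 1244), -658), -1846954), Rational(1, 2))), -1) = Pow(Add(6854056, Pow(Add(Rational(-7371899, 11196), -1846954), Rational(1, 2))), -1) = Pow(Add(6854056, Pow(Rational(-20685868883, 11196), Rational(1, 2))), -1) = Pow(Add(6854056, Mul(Rational(1, 1866), I, Pow(6433305222613, Rational(1, 2)))), -1)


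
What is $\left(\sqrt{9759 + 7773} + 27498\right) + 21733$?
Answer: $49231 + 6 \sqrt{487} \approx 49363.0$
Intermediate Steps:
$\left(\sqrt{9759 + 7773} + 27498\right) + 21733 = \left(\sqrt{17532} + 27498\right) + 21733 = \left(6 \sqrt{487} + 27498\right) + 21733 = \left(27498 + 6 \sqrt{487}\right) + 21733 = 49231 + 6 \sqrt{487}$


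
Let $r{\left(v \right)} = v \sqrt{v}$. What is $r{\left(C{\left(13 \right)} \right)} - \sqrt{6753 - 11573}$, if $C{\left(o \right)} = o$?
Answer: $13 \sqrt{13} - 2 i \sqrt{1205} \approx 46.872 - 69.426 i$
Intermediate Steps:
$r{\left(v \right)} = v^{\frac{3}{2}}$
$r{\left(C{\left(13 \right)} \right)} - \sqrt{6753 - 11573} = 13^{\frac{3}{2}} - \sqrt{6753 - 11573} = 13 \sqrt{13} - \sqrt{-4820} = 13 \sqrt{13} - 2 i \sqrt{1205}$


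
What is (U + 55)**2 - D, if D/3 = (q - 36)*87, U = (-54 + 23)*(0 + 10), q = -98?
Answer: 99999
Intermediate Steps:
U = -310 (U = -31*10 = -310)
D = -34974 (D = 3*((-98 - 36)*87) = 3*(-134*87) = 3*(-11658) = -34974)
(U + 55)**2 - D = (-310 + 55)**2 - 1*(-34974) = (-255)**2 + 34974 = 65025 + 34974 = 99999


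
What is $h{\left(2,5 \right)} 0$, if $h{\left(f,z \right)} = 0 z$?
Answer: $0$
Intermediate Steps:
$h{\left(f,z \right)} = 0$
$h{\left(2,5 \right)} 0 = 0 \cdot 0 = 0$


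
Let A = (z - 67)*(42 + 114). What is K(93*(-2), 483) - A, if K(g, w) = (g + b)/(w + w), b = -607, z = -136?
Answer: 30590495/966 ≈ 31667.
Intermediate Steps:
A = -31668 (A = (-136 - 67)*(42 + 114) = -203*156 = -31668)
K(g, w) = (-607 + g)/(2*w) (K(g, w) = (g - 607)/(w + w) = (-607 + g)/((2*w)) = (-607 + g)*(1/(2*w)) = (-607 + g)/(2*w))
K(93*(-2), 483) - A = (½)*(-607 + 93*(-2))/483 - 1*(-31668) = (½)*(1/483)*(-607 - 186) + 31668 = (½)*(1/483)*(-793) + 31668 = -793/966 + 31668 = 30590495/966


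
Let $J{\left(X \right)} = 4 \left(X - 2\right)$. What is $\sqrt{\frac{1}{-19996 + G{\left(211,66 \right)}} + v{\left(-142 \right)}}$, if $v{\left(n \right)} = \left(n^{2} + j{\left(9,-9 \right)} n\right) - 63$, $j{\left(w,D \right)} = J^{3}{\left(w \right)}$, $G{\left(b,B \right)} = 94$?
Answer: $\frac{i \sqrt{1226722379045034}}{19902} \approx 1759.9 i$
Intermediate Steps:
$J{\left(X \right)} = -8 + 4 X$ ($J{\left(X \right)} = 4 \left(-2 + X\right) = -8 + 4 X$)
$j{\left(w,D \right)} = \left(-8 + 4 w\right)^{3}$
$v{\left(n \right)} = -63 + n^{2} + 21952 n$ ($v{\left(n \right)} = \left(n^{2} + 64 \left(-2 + 9\right)^{3} n\right) - 63 = \left(n^{2} + 64 \cdot 7^{3} n\right) - 63 = \left(n^{2} + 64 \cdot 343 n\right) - 63 = \left(n^{2} + 21952 n\right) - 63 = -63 + n^{2} + 21952 n$)
$\sqrt{\frac{1}{-19996 + G{\left(211,66 \right)}} + v{\left(-142 \right)}} = \sqrt{\frac{1}{-19996 + 94} + \left(-63 + \left(-142\right)^{2} + 21952 \left(-142\right)\right)} = \sqrt{\frac{1}{-19902} - 3097083} = \sqrt{- \frac{1}{19902} - 3097083} = \sqrt{- \frac{61638145867}{19902}} = \frac{i \sqrt{1226722379045034}}{19902}$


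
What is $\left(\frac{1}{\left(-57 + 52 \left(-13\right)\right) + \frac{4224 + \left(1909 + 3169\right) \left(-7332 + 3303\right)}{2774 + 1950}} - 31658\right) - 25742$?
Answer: $- \frac{686438853362}{11958865} \approx -57400.0$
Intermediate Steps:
$\left(\frac{1}{\left(-57 + 52 \left(-13\right)\right) + \frac{4224 + \left(1909 + 3169\right) \left(-7332 + 3303\right)}{2774 + 1950}} - 31658\right) - 25742 = \left(\frac{1}{\left(-57 - 676\right) + \frac{4224 + 5078 \left(-4029\right)}{4724}} - 31658\right) - 25742 = \left(\frac{1}{-733 + \left(4224 - 20459262\right) \frac{1}{4724}} - 31658\right) - 25742 = \left(\frac{1}{-733 - \frac{10227519}{2362}} - 31658\right) - 25742 = \left(\frac{1}{- \frac{11958865}{2362}} - 31658\right) - 25742 = \left(- \frac{2362}{11958865} - 31658\right) - 25742 = - \frac{378593750532}{11958865} - 25742 = - \frac{686438853362}{11958865}$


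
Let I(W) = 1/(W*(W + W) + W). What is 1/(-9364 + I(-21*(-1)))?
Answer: -903/8455691 ≈ -0.00010679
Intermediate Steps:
I(W) = 1/(W + 2*W²) (I(W) = 1/(W*(2*W) + W) = 1/(2*W² + W) = 1/(W + 2*W²))
1/(-9364 + I(-21*(-1))) = 1/(-9364 + 1/(((-21*(-1)))*(1 + 2*(-21*(-1))))) = 1/(-9364 + 1/(21*(1 + 2*21))) = 1/(-9364 + 1/(21*(1 + 42))) = 1/(-9364 + (1/21)/43) = 1/(-9364 + (1/21)*(1/43)) = 1/(-9364 + 1/903) = 1/(-8455691/903) = -903/8455691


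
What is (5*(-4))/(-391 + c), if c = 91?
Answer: 1/15 ≈ 0.066667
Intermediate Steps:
(5*(-4))/(-391 + c) = (5*(-4))/(-391 + 91) = -20/(-300) = -1/300*(-20) = 1/15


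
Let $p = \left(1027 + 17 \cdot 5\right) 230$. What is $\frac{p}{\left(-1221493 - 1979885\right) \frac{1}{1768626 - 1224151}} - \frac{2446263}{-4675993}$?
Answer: $- \frac{325573613889483793}{7484810559177} \approx -43498.0$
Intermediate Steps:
$p = 255760$ ($p = \left(1027 + 85\right) 230 = 1112 \cdot 230 = 255760$)
$\frac{p}{\left(-1221493 - 1979885\right) \frac{1}{1768626 - 1224151}} - \frac{2446263}{-4675993} = \frac{255760}{\left(-1221493 - 1979885\right) \frac{1}{1768626 - 1224151}} - \frac{2446263}{-4675993} = \frac{255760}{\left(-3201378\right) \frac{1}{544475}} - - \frac{2446263}{4675993} = \frac{255760}{\left(-3201378\right) \frac{1}{544475}} + \frac{2446263}{4675993} = \frac{255760}{- \frac{3201378}{544475}} + \frac{2446263}{4675993} = 255760 \left(- \frac{544475}{3201378}\right) + \frac{2446263}{4675993} = - \frac{69627463000}{1600689} + \frac{2446263}{4675993} = - \frac{325573613889483793}{7484810559177}$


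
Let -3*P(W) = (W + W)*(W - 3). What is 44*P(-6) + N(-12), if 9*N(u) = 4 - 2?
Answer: -14254/9 ≈ -1583.8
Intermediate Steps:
N(u) = 2/9 (N(u) = (4 - 2)/9 = (⅑)*2 = 2/9)
P(W) = -2*W*(-3 + W)/3 (P(W) = -(W + W)*(W - 3)/3 = -2*W*(-3 + W)/3)
44*P(-6) + N(-12) = 44*((⅔)*(-6)*(3 - 1*(-6))) + 2/9 = 44*((⅔)*(-6)*(3 + 6)) + 2/9 = 44*((⅔)*(-6)*9) + 2/9 = 44*(-36) + 2/9 = -1584 + 2/9 = -14254/9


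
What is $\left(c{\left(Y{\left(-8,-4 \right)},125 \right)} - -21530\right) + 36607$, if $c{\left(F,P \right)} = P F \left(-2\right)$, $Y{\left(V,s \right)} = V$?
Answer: $60137$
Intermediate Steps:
$c{\left(F,P \right)} = - 2 F P$ ($c{\left(F,P \right)} = F P \left(-2\right) = - 2 F P$)
$\left(c{\left(Y{\left(-8,-4 \right)},125 \right)} - -21530\right) + 36607 = \left(\left(-2\right) \left(-8\right) 125 - -21530\right) + 36607 = \left(2000 + 21530\right) + 36607 = 23530 + 36607 = 60137$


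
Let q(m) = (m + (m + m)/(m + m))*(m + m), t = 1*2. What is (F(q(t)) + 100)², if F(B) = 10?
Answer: 12100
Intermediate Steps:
t = 2
q(m) = 2*m*(1 + m) (q(m) = (m + (2*m)/((2*m)))*(2*m) = (m + (2*m)*(1/(2*m)))*(2*m) = (m + 1)*(2*m) = (1 + m)*(2*m) = 2*m*(1 + m))
(F(q(t)) + 100)² = (10 + 100)² = 110² = 12100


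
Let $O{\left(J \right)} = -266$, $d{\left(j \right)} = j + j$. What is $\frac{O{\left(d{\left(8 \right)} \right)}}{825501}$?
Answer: $- \frac{266}{825501} \approx -0.00032223$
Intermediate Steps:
$d{\left(j \right)} = 2 j$
$\frac{O{\left(d{\left(8 \right)} \right)}}{825501} = - \frac{266}{825501}$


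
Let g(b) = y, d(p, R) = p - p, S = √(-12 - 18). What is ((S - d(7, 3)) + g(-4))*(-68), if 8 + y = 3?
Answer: 340 - 68*I*√30 ≈ 340.0 - 372.45*I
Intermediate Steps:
y = -5 (y = -8 + 3 = -5)
S = I*√30 (S = √(-30) = I*√30 ≈ 5.4772*I)
d(p, R) = 0
g(b) = -5
((S - d(7, 3)) + g(-4))*(-68) = ((I*√30 - 1*0) - 5)*(-68) = ((I*√30 + 0) - 5)*(-68) = (I*√30 - 5)*(-68) = (-5 + I*√30)*(-68) = 340 - 68*I*√30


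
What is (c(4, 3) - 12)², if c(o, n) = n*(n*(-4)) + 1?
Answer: 2209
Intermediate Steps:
c(o, n) = 1 - 4*n² (c(o, n) = n*(-4*n) + 1 = -4*n² + 1 = 1 - 4*n²)
(c(4, 3) - 12)² = ((1 - 4*3²) - 12)² = ((1 - 4*9) - 12)² = ((1 - 36) - 12)² = (-35 - 12)² = (-47)² = 2209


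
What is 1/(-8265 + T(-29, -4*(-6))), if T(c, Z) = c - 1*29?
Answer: -1/8323 ≈ -0.00012015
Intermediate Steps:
T(c, Z) = -29 + c (T(c, Z) = c - 29 = -29 + c)
1/(-8265 + T(-29, -4*(-6))) = 1/(-8265 + (-29 - 29)) = 1/(-8265 - 58) = 1/(-8323) = -1/8323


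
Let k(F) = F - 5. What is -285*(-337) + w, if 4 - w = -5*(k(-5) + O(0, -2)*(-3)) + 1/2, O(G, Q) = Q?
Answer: 192057/2 ≈ 96029.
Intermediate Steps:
k(F) = -5 + F
w = -33/2 (w = 4 - (-5*((-5 - 5) - 2*(-3)) + 1/2) = 4 - (-5*(-10 + 6) + ½) = 4 - (-5*(-4) + ½) = 4 - (20 + ½) = 4 - 1*41/2 = 4 - 41/2 = -33/2 ≈ -16.500)
-285*(-337) + w = -285*(-337) - 33/2 = 96045 - 33/2 = 192057/2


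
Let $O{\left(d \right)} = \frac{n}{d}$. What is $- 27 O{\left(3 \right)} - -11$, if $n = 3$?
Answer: $-16$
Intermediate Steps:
$O{\left(d \right)} = \frac{3}{d}$
$- 27 O{\left(3 \right)} - -11 = - 27 \cdot \frac{3}{3} - -11 = - 27 \cdot 3 \cdot \frac{1}{3} + 11 = \left(-27\right) 1 + 11 = -27 + 11 = -16$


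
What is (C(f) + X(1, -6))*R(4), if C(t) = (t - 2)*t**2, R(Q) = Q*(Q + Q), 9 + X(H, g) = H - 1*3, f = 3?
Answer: -64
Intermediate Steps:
X(H, g) = -12 + H (X(H, g) = -9 + (H - 1*3) = -9 + (H - 3) = -9 + (-3 + H) = -12 + H)
R(Q) = 2*Q**2 (R(Q) = Q*(2*Q) = 2*Q**2)
C(t) = t**2*(-2 + t) (C(t) = (-2 + t)*t**2 = t**2*(-2 + t))
(C(f) + X(1, -6))*R(4) = (3**2*(-2 + 3) + (-12 + 1))*(2*4**2) = (9*1 - 11)*(2*16) = (9 - 11)*32 = -2*32 = -64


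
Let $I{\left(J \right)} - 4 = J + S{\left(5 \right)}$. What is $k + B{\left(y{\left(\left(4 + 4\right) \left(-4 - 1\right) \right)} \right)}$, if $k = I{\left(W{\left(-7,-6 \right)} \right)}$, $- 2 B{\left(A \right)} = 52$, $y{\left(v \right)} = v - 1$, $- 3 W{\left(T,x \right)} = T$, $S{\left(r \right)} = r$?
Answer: $- \frac{44}{3} \approx -14.667$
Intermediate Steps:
$W{\left(T,x \right)} = - \frac{T}{3}$
$y{\left(v \right)} = -1 + v$ ($y{\left(v \right)} = v - 1 = -1 + v$)
$I{\left(J \right)} = 9 + J$ ($I{\left(J \right)} = 4 + \left(J + 5\right) = 4 + \left(5 + J\right) = 9 + J$)
$B{\left(A \right)} = -26$ ($B{\left(A \right)} = \left(- \frac{1}{2}\right) 52 = -26$)
$k = \frac{34}{3}$ ($k = 9 - - \frac{7}{3} = 9 + \frac{7}{3} = \frac{34}{3} \approx 11.333$)
$k + B{\left(y{\left(\left(4 + 4\right) \left(-4 - 1\right) \right)} \right)} = \frac{34}{3} - 26 = - \frac{44}{3}$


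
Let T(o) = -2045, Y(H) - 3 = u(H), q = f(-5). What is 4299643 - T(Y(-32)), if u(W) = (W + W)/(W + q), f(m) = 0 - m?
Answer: 4301688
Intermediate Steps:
f(m) = -m
q = 5 (q = -1*(-5) = 5)
u(W) = 2*W/(5 + W) (u(W) = (W + W)/(W + 5) = (2*W)/(5 + W) = 2*W/(5 + W))
Y(H) = 3 + 2*H/(5 + H)
4299643 - T(Y(-32)) = 4299643 - 1*(-2045) = 4299643 + 2045 = 4301688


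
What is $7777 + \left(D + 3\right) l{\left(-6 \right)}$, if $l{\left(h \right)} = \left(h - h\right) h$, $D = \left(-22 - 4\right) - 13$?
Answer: $7777$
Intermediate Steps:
$D = -39$ ($D = -26 - 13 = -39$)
$l{\left(h \right)} = 0$ ($l{\left(h \right)} = 0 h = 0$)
$7777 + \left(D + 3\right) l{\left(-6 \right)} = 7777 + \left(-39 + 3\right) 0 = 7777 - 0 = 7777 + 0 = 7777$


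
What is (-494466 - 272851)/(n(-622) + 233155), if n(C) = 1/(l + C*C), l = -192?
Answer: -296715345364/90159173261 ≈ -3.2910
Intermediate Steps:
n(C) = 1/(-192 + C²) (n(C) = 1/(-192 + C*C) = 1/(-192 + C²))
(-494466 - 272851)/(n(-622) + 233155) = (-494466 - 272851)/(1/(-192 + (-622)²) + 233155) = -767317/(1/(-192 + 386884) + 233155) = -767317/(1/386692 + 233155) = -767317/90159173261/386692 = -767317*386692/90159173261 = -296715345364/90159173261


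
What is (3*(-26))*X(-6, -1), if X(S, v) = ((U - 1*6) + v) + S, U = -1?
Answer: 1092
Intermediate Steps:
X(S, v) = -7 + S + v (X(S, v) = ((-1 - 1*6) + v) + S = ((-1 - 6) + v) + S = (-7 + v) + S = -7 + S + v)
(3*(-26))*X(-6, -1) = (3*(-26))*(-7 - 6 - 1) = -78*(-14) = 1092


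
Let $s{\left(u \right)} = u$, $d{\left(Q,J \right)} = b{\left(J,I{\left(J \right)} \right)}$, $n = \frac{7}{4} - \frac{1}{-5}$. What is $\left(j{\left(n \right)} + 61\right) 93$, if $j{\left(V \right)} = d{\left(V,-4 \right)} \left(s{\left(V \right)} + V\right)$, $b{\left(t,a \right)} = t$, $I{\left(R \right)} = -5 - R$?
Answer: $\frac{21111}{5} \approx 4222.2$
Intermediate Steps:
$n = \frac{39}{20}$ ($n = 7 \cdot \frac{1}{4} - - \frac{1}{5} = \frac{7}{4} + \frac{1}{5} = \frac{39}{20} \approx 1.95$)
$d{\left(Q,J \right)} = J$
$j{\left(V \right)} = - 8 V$ ($j{\left(V \right)} = - 4 \left(V + V\right) = - 4 \cdot 2 V = - 8 V$)
$\left(j{\left(n \right)} + 61\right) 93 = \left(\left(-8\right) \frac{39}{20} + 61\right) 93 = \left(- \frac{78}{5} + 61\right) 93 = \frac{227}{5} \cdot 93 = \frac{21111}{5}$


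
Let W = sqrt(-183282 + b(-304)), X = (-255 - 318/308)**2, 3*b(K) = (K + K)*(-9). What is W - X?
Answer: -1554646041/23716 + 3*I*sqrt(20162) ≈ -65553.0 + 425.98*I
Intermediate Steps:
b(K) = -6*K (b(K) = ((K + K)*(-9))/3 = ((2*K)*(-9))/3 = (-18*K)/3 = -6*K)
X = 1554646041/23716 (X = (-255 - 318*1/308)**2 = (-255 - 159/154)**2 = (-39429/154)**2 = 1554646041/23716 ≈ 65553.)
W = 3*I*sqrt(20162) (W = sqrt(-183282 - 6*(-304)) = sqrt(-183282 + 1824) = sqrt(-181458) = 3*I*sqrt(20162) ≈ 425.98*I)
W - X = 3*I*sqrt(20162) - 1*1554646041/23716 = 3*I*sqrt(20162) - 1554646041/23716 = -1554646041/23716 + 3*I*sqrt(20162)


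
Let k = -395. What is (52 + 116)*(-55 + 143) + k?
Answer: 14389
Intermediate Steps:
(52 + 116)*(-55 + 143) + k = (52 + 116)*(-55 + 143) - 395 = 168*88 - 395 = 14784 - 395 = 14389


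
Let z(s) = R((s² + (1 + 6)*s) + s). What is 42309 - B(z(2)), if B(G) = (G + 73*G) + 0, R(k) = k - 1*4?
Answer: 41125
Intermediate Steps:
R(k) = -4 + k (R(k) = k - 4 = -4 + k)
z(s) = -4 + s² + 8*s (z(s) = -4 + ((s² + (1 + 6)*s) + s) = -4 + ((s² + 7*s) + s) = -4 + (s² + 8*s) = -4 + s² + 8*s)
B(G) = 74*G (B(G) = 74*G + 0 = 74*G)
42309 - B(z(2)) = 42309 - 74*(-4 + 2*(8 + 2)) = 42309 - 74*(-4 + 2*10) = 42309 - 74*(-4 + 20) = 42309 - 74*16 = 42309 - 1*1184 = 42309 - 1184 = 41125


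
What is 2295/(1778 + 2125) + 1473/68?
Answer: 1968393/88468 ≈ 22.250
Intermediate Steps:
2295/(1778 + 2125) + 1473/68 = 2295/3903 + 1473*(1/68) = 2295*(1/3903) + 1473/68 = 765/1301 + 1473/68 = 1968393/88468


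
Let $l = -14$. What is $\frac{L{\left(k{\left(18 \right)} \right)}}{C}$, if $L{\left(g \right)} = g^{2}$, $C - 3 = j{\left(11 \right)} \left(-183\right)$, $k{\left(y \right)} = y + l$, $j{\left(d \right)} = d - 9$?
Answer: $- \frac{16}{363} \approx -0.044077$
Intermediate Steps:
$j{\left(d \right)} = -9 + d$ ($j{\left(d \right)} = d - 9 = -9 + d$)
$k{\left(y \right)} = -14 + y$ ($k{\left(y \right)} = y - 14 = -14 + y$)
$C = -363$ ($C = 3 + \left(-9 + 11\right) \left(-183\right) = 3 + 2 \left(-183\right) = 3 - 366 = -363$)
$\frac{L{\left(k{\left(18 \right)} \right)}}{C} = \frac{\left(-14 + 18\right)^{2}}{-363} = 4^{2} \left(- \frac{1}{363}\right) = 16 \left(- \frac{1}{363}\right) = - \frac{16}{363}$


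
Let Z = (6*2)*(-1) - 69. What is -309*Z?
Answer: 25029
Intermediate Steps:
Z = -81 (Z = 12*(-1) - 69 = -12 - 69 = -81)
-309*Z = -309*(-81) = 25029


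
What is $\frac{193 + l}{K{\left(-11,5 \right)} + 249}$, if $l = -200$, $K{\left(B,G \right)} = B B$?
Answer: $- \frac{7}{370} \approx -0.018919$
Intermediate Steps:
$K{\left(B,G \right)} = B^{2}$
$\frac{193 + l}{K{\left(-11,5 \right)} + 249} = \frac{193 - 200}{\left(-11\right)^{2} + 249} = - \frac{7}{121 + 249} = - \frac{7}{370}$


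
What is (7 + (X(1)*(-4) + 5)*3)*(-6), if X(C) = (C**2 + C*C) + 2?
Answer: 156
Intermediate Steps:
X(C) = 2 + 2*C**2 (X(C) = (C**2 + C**2) + 2 = 2*C**2 + 2 = 2 + 2*C**2)
(7 + (X(1)*(-4) + 5)*3)*(-6) = (7 + ((2 + 2*1**2)*(-4) + 5)*3)*(-6) = (7 + ((2 + 2*1)*(-4) + 5)*3)*(-6) = (7 + ((2 + 2)*(-4) + 5)*3)*(-6) = (7 + (4*(-4) + 5)*3)*(-6) = (7 + (-16 + 5)*3)*(-6) = (7 - 11*3)*(-6) = (7 - 33)*(-6) = -26*(-6) = 156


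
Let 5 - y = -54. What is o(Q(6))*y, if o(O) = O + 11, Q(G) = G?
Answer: 1003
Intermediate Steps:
y = 59 (y = 5 - 1*(-54) = 5 + 54 = 59)
o(O) = 11 + O
o(Q(6))*y = (11 + 6)*59 = 17*59 = 1003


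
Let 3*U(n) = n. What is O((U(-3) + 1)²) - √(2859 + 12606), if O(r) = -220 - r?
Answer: -220 - √15465 ≈ -344.36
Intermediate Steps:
U(n) = n/3
O((U(-3) + 1)²) - √(2859 + 12606) = (-220 - ((⅓)*(-3) + 1)²) - √(2859 + 12606) = (-220 - (-1 + 1)²) - √15465 = (-220 - 1*0²) - √15465 = (-220 - 1*0) - √15465 = (-220 + 0) - √15465 = -220 - √15465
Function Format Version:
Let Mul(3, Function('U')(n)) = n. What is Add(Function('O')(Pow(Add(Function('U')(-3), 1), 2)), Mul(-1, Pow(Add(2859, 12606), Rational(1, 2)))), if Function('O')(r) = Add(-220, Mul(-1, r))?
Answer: Add(-220, Mul(-1, Pow(15465, Rational(1, 2)))) ≈ -344.36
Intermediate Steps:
Function('U')(n) = Mul(Rational(1, 3), n)
Add(Function('O')(Pow(Add(Function('U')(-3), 1), 2)), Mul(-1, Pow(Add(2859, 12606), Rational(1, 2)))) = Add(Add(-220, Mul(-1, Pow(Add(Mul(Rational(1, 3), -3), 1), 2))), Mul(-1, Pow(Add(2859, 12606), Rational(1, 2)))) = Add(Add(-220, Mul(-1, Pow(Add(-1, 1), 2))), Mul(-1, Pow(15465, Rational(1, 2)))) = Add(Add(-220, Mul(-1, Pow(0, 2))), Mul(-1, Pow(15465, Rational(1, 2)))) = Add(Add(-220, Mul(-1, 0)), Mul(-1, Pow(15465, Rational(1, 2)))) = Add(Add(-220, 0), Mul(-1, Pow(15465, Rational(1, 2)))) = Add(-220, Mul(-1, Pow(15465, Rational(1, 2))))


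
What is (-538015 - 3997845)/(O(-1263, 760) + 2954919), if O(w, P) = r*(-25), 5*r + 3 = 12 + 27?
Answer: -4535860/2954739 ≈ -1.5351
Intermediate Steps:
r = 36/5 (r = -⅗ + (12 + 27)/5 = -⅗ + (⅕)*39 = -⅗ + 39/5 = 36/5 ≈ 7.2000)
O(w, P) = -180 (O(w, P) = (36/5)*(-25) = -180)
(-538015 - 3997845)/(O(-1263, 760) + 2954919) = (-538015 - 3997845)/(-180 + 2954919) = -4535860/2954739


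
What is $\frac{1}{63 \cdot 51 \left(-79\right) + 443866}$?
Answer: $\frac{1}{190039} \approx 5.2621 \cdot 10^{-6}$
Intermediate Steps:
$\frac{1}{63 \cdot 51 \left(-79\right) + 443866} = \frac{1}{3213 \left(-79\right) + 443866} = \frac{1}{-253827 + 443866} = \frac{1}{190039}$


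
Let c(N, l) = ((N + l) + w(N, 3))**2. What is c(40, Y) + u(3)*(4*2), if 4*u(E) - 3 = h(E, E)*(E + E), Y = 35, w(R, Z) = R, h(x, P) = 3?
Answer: 13267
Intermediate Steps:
c(N, l) = (l + 2*N)**2 (c(N, l) = ((N + l) + N)**2 = (l + 2*N)**2)
u(E) = 3/4 + 3*E/2 (u(E) = 3/4 + (3*(E + E))/4 = 3/4 + (3*(2*E))/4 = 3/4 + (6*E)/4 = 3/4 + 3*E/2)
c(40, Y) + u(3)*(4*2) = (35 + 2*40)**2 + (3/4 + (3/2)*3)*(4*2) = (35 + 80)**2 + (3/4 + 9/2)*8 = 115**2 + (21/4)*8 = 13225 + 42 = 13267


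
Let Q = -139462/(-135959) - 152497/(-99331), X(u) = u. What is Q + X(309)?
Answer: 4207613759106/13504943429 ≈ 311.56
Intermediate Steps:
Q = 34586239545/13504943429 (Q = -139462*(-1/135959) - 152497*(-1/99331) = 139462/135959 + 152497/99331 = 34586239545/13504943429 ≈ 2.5610)
Q + X(309) = 34586239545/13504943429 + 309 = 4207613759106/13504943429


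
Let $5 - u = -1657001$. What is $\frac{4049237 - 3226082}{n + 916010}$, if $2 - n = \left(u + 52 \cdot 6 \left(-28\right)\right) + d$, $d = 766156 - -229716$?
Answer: $- \frac{164631}{345626} \approx -0.47633$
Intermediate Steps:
$u = 1657006$ ($u = 5 - -1657001 = 5 + 1657001 = 1657006$)
$d = 995872$ ($d = 766156 + 229716 = 995872$)
$n = -2644140$ ($n = 2 - \left(\left(1657006 + 52 \cdot 6 \left(-28\right)\right) + 995872\right) = 2 - \left(\left(1657006 + 312 \left(-28\right)\right) + 995872\right) = 2 - \left(\left(1657006 - 8736\right) + 995872\right) = 2 - \left(1648270 + 995872\right) = 2 - 2644142 = -2644140$)
$\frac{4049237 - 3226082}{n + 916010} = \frac{4049237 - 3226082}{-2644140 + 916010} = \frac{823155}{-1728130} = 823155 \left(- \frac{1}{1728130}\right) = - \frac{164631}{345626}$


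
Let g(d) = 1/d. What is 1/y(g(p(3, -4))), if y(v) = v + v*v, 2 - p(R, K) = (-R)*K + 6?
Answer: -256/15 ≈ -17.067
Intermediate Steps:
p(R, K) = -4 + K*R (p(R, K) = 2 - ((-R)*K + 6) = 2 - (-K*R + 6) = 2 - (6 - K*R) = 2 + (-6 + K*R) = -4 + K*R)
y(v) = v + v²
1/y(g(p(3, -4))) = 1/((1 + 1/(-4 - 4*3))/(-4 - 4*3)) = 1/((1 + 1/(-4 - 12))/(-4 - 12)) = 1/((1 + 1/(-16))/(-16)) = 1/(-(1 - 1/16)/16) = 1/(-1/16*15/16) = 1/(-15/256) = -256/15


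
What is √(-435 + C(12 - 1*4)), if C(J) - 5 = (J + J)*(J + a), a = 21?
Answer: √34 ≈ 5.8309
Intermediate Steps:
C(J) = 5 + 2*J*(21 + J) (C(J) = 5 + (J + J)*(J + 21) = 5 + (2*J)*(21 + J) = 5 + 2*J*(21 + J))
√(-435 + C(12 - 1*4)) = √(-435 + (5 + 2*(12 - 1*4)² + 42*(12 - 1*4))) = √(-435 + (5 + 2*(12 - 4)² + 42*(12 - 4))) = √(-435 + (5 + 2*8² + 42*8)) = √(-435 + (5 + 2*64 + 336)) = √(-435 + (5 + 128 + 336)) = √(-435 + 469) = √34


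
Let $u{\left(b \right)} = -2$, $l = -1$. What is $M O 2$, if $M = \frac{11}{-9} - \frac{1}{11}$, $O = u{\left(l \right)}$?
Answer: $\frac{520}{99} \approx 5.2525$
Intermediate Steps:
$O = -2$
$M = - \frac{130}{99}$ ($M = 11 \left(- \frac{1}{9}\right) - \frac{1}{11} = - \frac{11}{9} - \frac{1}{11} = - \frac{130}{99} \approx -1.3131$)
$M O 2 = \left(- \frac{130}{99}\right) \left(-2\right) 2 = \frac{260}{99} \cdot 2 = \frac{520}{99}$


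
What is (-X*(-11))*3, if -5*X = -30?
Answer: 198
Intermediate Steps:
X = 6 (X = -⅕*(-30) = 6)
(-X*(-11))*3 = (-1*6*(-11))*3 = -6*(-11)*3 = 66*3 = 198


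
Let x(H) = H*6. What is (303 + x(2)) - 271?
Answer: 44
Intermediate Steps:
x(H) = 6*H
(303 + x(2)) - 271 = (303 + 6*2) - 271 = (303 + 12) - 271 = 315 - 271 = 44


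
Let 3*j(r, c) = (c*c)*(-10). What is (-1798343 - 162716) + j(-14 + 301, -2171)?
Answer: -53015587/3 ≈ -1.7672e+7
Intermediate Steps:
j(r, c) = -10*c²/3 (j(r, c) = ((c*c)*(-10))/3 = (c²*(-10))/3 = (-10*c²)/3 = -10*c²/3)
(-1798343 - 162716) + j(-14 + 301, -2171) = (-1798343 - 162716) - 10/3*(-2171)² = -1961059 - 10/3*4713241 = -1961059 - 47132410/3 = -53015587/3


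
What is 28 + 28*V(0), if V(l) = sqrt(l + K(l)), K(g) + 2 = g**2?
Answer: 28 + 28*I*sqrt(2) ≈ 28.0 + 39.598*I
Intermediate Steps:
K(g) = -2 + g**2
V(l) = sqrt(-2 + l + l**2) (V(l) = sqrt(l + (-2 + l**2)) = sqrt(-2 + l + l**2))
28 + 28*V(0) = 28 + 28*sqrt(-2 + 0 + 0**2) = 28 + 28*sqrt(-2 + 0 + 0) = 28 + 28*sqrt(-2) = 28 + 28*(I*sqrt(2)) = 28 + 28*I*sqrt(2)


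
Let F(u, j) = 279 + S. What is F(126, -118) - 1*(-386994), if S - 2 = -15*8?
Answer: 387155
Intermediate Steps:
S = -118 (S = 2 - 15*8 = 2 - 120 = -118)
F(u, j) = 161 (F(u, j) = 279 - 118 = 161)
F(126, -118) - 1*(-386994) = 161 - 1*(-386994) = 161 + 386994 = 387155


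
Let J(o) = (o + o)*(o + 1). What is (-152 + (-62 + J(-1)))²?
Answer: 45796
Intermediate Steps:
J(o) = 2*o*(1 + o) (J(o) = (2*o)*(1 + o) = 2*o*(1 + o))
(-152 + (-62 + J(-1)))² = (-152 + (-62 + 2*(-1)*(1 - 1)))² = (-152 + (-62 + 2*(-1)*0))² = (-152 + (-62 + 0))² = (-152 - 62)² = (-214)² = 45796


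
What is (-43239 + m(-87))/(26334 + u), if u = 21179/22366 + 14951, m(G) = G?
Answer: -969029316/923401489 ≈ -1.0494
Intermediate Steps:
u = 334415245/22366 (u = 21179*(1/22366) + 14951 = 21179/22366 + 14951 = 334415245/22366 ≈ 14952.)
(-43239 + m(-87))/(26334 + u) = (-43239 - 87)/(26334 + 334415245/22366) = -43326/923401489/22366 = -43326*22366/923401489 = -969029316/923401489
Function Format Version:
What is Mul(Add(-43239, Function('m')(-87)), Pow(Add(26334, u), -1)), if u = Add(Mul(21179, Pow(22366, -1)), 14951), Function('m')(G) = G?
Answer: Rational(-969029316, 923401489) ≈ -1.0494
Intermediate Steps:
u = Rational(334415245, 22366) (u = Add(Mul(21179, Rational(1, 22366)), 14951) = Add(Rational(21179, 22366), 14951) = Rational(334415245, 22366) ≈ 14952.)
Mul(Add(-43239, Function('m')(-87)), Pow(Add(26334, u), -1)) = Mul(Add(-43239, -87), Pow(Add(26334, Rational(334415245, 22366)), -1)) = Mul(-43326, Pow(Rational(923401489, 22366), -1)) = Mul(-43326, Rational(22366, 923401489)) = Rational(-969029316, 923401489)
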